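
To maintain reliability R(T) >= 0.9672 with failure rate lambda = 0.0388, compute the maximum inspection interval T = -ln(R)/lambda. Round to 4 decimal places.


R_target = 0.9672
lambda = 0.0388
-ln(0.9672) = 0.0333
T = 0.0333 / 0.0388
T = 0.8595

0.8595


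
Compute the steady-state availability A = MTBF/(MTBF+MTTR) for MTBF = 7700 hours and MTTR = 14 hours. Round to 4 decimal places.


MTBF = 7700
MTTR = 14
MTBF + MTTR = 7714
A = 7700 / 7714
A = 0.9982

0.9982


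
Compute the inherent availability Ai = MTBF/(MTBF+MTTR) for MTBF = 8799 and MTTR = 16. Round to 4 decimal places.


MTBF = 8799
MTTR = 16
MTBF + MTTR = 8815
Ai = 8799 / 8815
Ai = 0.9982

0.9982


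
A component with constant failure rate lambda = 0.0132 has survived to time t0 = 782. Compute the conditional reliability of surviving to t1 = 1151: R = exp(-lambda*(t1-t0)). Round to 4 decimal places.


lambda = 0.0132
t0 = 782, t1 = 1151
t1 - t0 = 369
lambda * (t1-t0) = 0.0132 * 369 = 4.8708
R = exp(-4.8708)
R = 0.0077

0.0077


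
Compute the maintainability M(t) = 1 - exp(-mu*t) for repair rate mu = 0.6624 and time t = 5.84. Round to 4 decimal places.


mu = 0.6624, t = 5.84
mu * t = 0.6624 * 5.84 = 3.8684
exp(-3.8684) = 0.0209
M(t) = 1 - 0.0209
M(t) = 0.9791

0.9791


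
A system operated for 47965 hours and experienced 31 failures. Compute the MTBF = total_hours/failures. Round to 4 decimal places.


total_hours = 47965
failures = 31
MTBF = 47965 / 31
MTBF = 1547.2581

1547.2581


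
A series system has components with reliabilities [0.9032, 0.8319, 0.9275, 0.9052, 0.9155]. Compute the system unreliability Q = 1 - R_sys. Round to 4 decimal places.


Components: [0.9032, 0.8319, 0.9275, 0.9052, 0.9155]
After component 1: product = 0.9032
After component 2: product = 0.7514
After component 3: product = 0.6969
After component 4: product = 0.6308
After component 5: product = 0.5775
R_sys = 0.5775
Q = 1 - 0.5775 = 0.4225

0.4225


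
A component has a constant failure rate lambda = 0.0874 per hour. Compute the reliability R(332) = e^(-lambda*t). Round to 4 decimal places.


lambda = 0.0874
t = 332
lambda * t = 29.0168
R(t) = e^(-29.0168)
R(t) = 0.0

0.0


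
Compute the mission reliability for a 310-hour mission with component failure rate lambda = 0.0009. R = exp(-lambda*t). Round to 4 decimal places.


lambda = 0.0009
mission_time = 310
lambda * t = 0.0009 * 310 = 0.279
R = exp(-0.279)
R = 0.7565

0.7565


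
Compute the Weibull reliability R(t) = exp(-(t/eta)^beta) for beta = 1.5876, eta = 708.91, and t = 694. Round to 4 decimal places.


beta = 1.5876, eta = 708.91, t = 694
t/eta = 694 / 708.91 = 0.979
(t/eta)^beta = 0.979^1.5876 = 0.9668
R(t) = exp(-0.9668)
R(t) = 0.3803

0.3803


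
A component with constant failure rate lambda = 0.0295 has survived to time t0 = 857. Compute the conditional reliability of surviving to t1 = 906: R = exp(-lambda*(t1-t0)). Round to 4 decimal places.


lambda = 0.0295
t0 = 857, t1 = 906
t1 - t0 = 49
lambda * (t1-t0) = 0.0295 * 49 = 1.4455
R = exp(-1.4455)
R = 0.2356

0.2356


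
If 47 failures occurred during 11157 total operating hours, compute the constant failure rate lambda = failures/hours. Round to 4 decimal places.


failures = 47
total_hours = 11157
lambda = 47 / 11157
lambda = 0.0042

0.0042


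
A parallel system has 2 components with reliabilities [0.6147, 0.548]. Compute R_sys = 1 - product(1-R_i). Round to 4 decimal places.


Components: [0.6147, 0.548]
(1 - 0.6147) = 0.3853, running product = 0.3853
(1 - 0.548) = 0.452, running product = 0.1742
Product of (1-R_i) = 0.1742
R_sys = 1 - 0.1742 = 0.8258

0.8258


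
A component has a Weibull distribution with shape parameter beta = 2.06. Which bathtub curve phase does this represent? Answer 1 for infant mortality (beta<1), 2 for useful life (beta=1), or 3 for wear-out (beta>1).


beta = 2.06
Compare beta to 1:
beta < 1 => infant mortality (phase 1)
beta = 1 => useful life (phase 2)
beta > 1 => wear-out (phase 3)
Since beta = 2.06, this is wear-out (increasing failure rate)
Phase = 3

3


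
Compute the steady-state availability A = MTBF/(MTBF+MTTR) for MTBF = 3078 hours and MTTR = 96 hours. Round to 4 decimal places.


MTBF = 3078
MTTR = 96
MTBF + MTTR = 3174
A = 3078 / 3174
A = 0.9698

0.9698


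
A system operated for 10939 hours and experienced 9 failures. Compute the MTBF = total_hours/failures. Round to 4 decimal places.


total_hours = 10939
failures = 9
MTBF = 10939 / 9
MTBF = 1215.4444

1215.4444


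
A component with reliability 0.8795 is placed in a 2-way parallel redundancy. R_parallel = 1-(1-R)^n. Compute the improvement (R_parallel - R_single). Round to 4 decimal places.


R_single = 0.8795, n = 2
1 - R_single = 0.1205
(1 - R_single)^n = 0.1205^2 = 0.0145
R_parallel = 1 - 0.0145 = 0.9855
Improvement = 0.9855 - 0.8795
Improvement = 0.106

0.106


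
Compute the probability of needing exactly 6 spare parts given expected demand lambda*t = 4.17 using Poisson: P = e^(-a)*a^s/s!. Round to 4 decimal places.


a = 4.17, s = 6
e^(-a) = e^(-4.17) = 0.0155
a^s = 4.17^6 = 5257.9485
s! = 720
P = 0.0155 * 5257.9485 / 720
P = 0.1128

0.1128


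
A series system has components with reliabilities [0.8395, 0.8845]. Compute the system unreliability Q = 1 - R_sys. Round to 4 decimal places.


Components: [0.8395, 0.8845]
After component 1: product = 0.8395
After component 2: product = 0.7425
R_sys = 0.7425
Q = 1 - 0.7425 = 0.2575

0.2575


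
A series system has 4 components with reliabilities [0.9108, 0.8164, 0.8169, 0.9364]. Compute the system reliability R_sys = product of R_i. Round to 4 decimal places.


Components: [0.9108, 0.8164, 0.8169, 0.9364]
After component 1 (R=0.9108): product = 0.9108
After component 2 (R=0.8164): product = 0.7436
After component 3 (R=0.8169): product = 0.6074
After component 4 (R=0.9364): product = 0.5688
R_sys = 0.5688

0.5688


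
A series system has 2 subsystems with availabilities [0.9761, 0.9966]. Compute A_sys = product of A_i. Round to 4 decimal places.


Subsystems: [0.9761, 0.9966]
After subsystem 1 (A=0.9761): product = 0.9761
After subsystem 2 (A=0.9966): product = 0.9728
A_sys = 0.9728

0.9728


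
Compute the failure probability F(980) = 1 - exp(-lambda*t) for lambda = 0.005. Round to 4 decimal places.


lambda = 0.005, t = 980
lambda * t = 4.9
exp(-4.9) = 0.0074
F(t) = 1 - 0.0074
F(t) = 0.9926

0.9926


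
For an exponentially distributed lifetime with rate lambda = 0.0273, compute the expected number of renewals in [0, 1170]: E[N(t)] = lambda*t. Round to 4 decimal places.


lambda = 0.0273
t = 1170
E[N(t)] = lambda * t
E[N(t)] = 0.0273 * 1170
E[N(t)] = 31.941

31.941


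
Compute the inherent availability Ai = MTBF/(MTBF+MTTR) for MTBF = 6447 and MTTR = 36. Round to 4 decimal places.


MTBF = 6447
MTTR = 36
MTBF + MTTR = 6483
Ai = 6447 / 6483
Ai = 0.9944

0.9944


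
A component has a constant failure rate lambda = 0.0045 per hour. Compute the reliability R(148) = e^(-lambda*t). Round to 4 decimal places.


lambda = 0.0045
t = 148
lambda * t = 0.666
R(t) = e^(-0.666)
R(t) = 0.5138

0.5138


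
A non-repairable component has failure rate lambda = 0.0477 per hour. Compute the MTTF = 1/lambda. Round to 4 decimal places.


lambda = 0.0477
MTTF = 1 / 0.0477
MTTF = 20.9644

20.9644


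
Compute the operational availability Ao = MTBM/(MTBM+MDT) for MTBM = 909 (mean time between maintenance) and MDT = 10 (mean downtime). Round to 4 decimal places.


MTBM = 909
MDT = 10
MTBM + MDT = 919
Ao = 909 / 919
Ao = 0.9891

0.9891


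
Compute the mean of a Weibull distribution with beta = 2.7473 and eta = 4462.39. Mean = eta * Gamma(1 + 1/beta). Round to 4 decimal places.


beta = 2.7473, eta = 4462.39
1/beta = 0.364
1 + 1/beta = 1.364
Gamma(1.364) = 0.8898
Mean = 4462.39 * 0.8898
Mean = 3970.7472

3970.7472


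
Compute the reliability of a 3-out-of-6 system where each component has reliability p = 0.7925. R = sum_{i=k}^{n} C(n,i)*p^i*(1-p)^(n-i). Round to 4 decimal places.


k = 3, n = 6, p = 0.7925
i=3: C(6,3)=20 * 0.7925^3 * 0.2075^3 = 0.0889
i=4: C(6,4)=15 * 0.7925^4 * 0.2075^2 = 0.2548
i=5: C(6,5)=6 * 0.7925^5 * 0.2075^1 = 0.3892
i=6: C(6,6)=1 * 0.7925^6 * 0.2075^0 = 0.2477
R = sum of terms = 0.9806

0.9806


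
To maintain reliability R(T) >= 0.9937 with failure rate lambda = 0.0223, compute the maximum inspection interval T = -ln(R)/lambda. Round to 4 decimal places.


R_target = 0.9937
lambda = 0.0223
-ln(0.9937) = 0.0063
T = 0.0063 / 0.0223
T = 0.2834

0.2834


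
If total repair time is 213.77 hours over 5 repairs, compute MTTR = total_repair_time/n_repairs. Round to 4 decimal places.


total_repair_time = 213.77
n_repairs = 5
MTTR = 213.77 / 5
MTTR = 42.754

42.754


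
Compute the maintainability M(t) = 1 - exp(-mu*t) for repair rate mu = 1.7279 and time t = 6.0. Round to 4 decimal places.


mu = 1.7279, t = 6.0
mu * t = 1.7279 * 6.0 = 10.3674
exp(-10.3674) = 0.0
M(t) = 1 - 0.0
M(t) = 1.0

1.0


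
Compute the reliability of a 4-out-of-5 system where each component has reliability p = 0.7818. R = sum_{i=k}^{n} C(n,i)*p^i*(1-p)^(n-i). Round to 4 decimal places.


k = 4, n = 5, p = 0.7818
i=4: C(5,4)=5 * 0.7818^4 * 0.2182^1 = 0.4076
i=5: C(5,5)=1 * 0.7818^5 * 0.2182^0 = 0.2921
R = sum of terms = 0.6996

0.6996


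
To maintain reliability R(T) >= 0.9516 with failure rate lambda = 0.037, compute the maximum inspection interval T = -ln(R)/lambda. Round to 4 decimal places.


R_target = 0.9516
lambda = 0.037
-ln(0.9516) = 0.0496
T = 0.0496 / 0.037
T = 1.3408

1.3408


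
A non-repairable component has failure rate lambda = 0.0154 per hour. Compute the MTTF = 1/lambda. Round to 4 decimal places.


lambda = 0.0154
MTTF = 1 / 0.0154
MTTF = 64.9351

64.9351


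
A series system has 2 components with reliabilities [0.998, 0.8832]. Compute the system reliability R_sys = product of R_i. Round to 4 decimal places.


Components: [0.998, 0.8832]
After component 1 (R=0.998): product = 0.998
After component 2 (R=0.8832): product = 0.8814
R_sys = 0.8814

0.8814


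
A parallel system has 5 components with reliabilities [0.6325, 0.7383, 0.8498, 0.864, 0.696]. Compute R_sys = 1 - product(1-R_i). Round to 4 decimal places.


Components: [0.6325, 0.7383, 0.8498, 0.864, 0.696]
(1 - 0.6325) = 0.3675, running product = 0.3675
(1 - 0.7383) = 0.2617, running product = 0.0962
(1 - 0.8498) = 0.1502, running product = 0.0144
(1 - 0.864) = 0.136, running product = 0.002
(1 - 0.696) = 0.304, running product = 0.0006
Product of (1-R_i) = 0.0006
R_sys = 1 - 0.0006 = 0.9994

0.9994


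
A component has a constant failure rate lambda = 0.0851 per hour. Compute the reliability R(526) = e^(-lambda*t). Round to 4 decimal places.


lambda = 0.0851
t = 526
lambda * t = 44.7626
R(t) = e^(-44.7626)
R(t) = 0.0

0.0


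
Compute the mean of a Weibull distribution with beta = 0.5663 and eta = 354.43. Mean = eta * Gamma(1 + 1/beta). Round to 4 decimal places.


beta = 0.5663, eta = 354.43
1/beta = 1.7658
1 + 1/beta = 2.7658
Gamma(2.7658) = 1.6295
Mean = 354.43 * 1.6295
Mean = 577.529

577.529


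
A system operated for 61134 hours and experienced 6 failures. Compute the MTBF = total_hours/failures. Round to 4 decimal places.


total_hours = 61134
failures = 6
MTBF = 61134 / 6
MTBF = 10189.0

10189.0


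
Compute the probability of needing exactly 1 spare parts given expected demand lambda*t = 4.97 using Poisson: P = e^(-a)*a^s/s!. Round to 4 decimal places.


a = 4.97, s = 1
e^(-a) = e^(-4.97) = 0.0069
a^s = 4.97^1 = 4.97
s! = 1
P = 0.0069 * 4.97 / 1
P = 0.0345

0.0345


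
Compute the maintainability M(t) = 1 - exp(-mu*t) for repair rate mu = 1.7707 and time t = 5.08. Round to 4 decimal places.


mu = 1.7707, t = 5.08
mu * t = 1.7707 * 5.08 = 8.9952
exp(-8.9952) = 0.0001
M(t) = 1 - 0.0001
M(t) = 0.9999

0.9999


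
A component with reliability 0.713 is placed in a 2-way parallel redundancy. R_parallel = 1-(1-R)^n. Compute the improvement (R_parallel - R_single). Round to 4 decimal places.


R_single = 0.713, n = 2
1 - R_single = 0.287
(1 - R_single)^n = 0.287^2 = 0.0824
R_parallel = 1 - 0.0824 = 0.9176
Improvement = 0.9176 - 0.713
Improvement = 0.2046

0.2046


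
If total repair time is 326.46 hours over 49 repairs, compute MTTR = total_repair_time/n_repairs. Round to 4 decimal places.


total_repair_time = 326.46
n_repairs = 49
MTTR = 326.46 / 49
MTTR = 6.6624

6.6624


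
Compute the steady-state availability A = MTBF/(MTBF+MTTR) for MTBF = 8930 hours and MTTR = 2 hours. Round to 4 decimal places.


MTBF = 8930
MTTR = 2
MTBF + MTTR = 8932
A = 8930 / 8932
A = 0.9998

0.9998


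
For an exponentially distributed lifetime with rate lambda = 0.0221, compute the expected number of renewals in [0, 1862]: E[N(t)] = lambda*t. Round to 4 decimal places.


lambda = 0.0221
t = 1862
E[N(t)] = lambda * t
E[N(t)] = 0.0221 * 1862
E[N(t)] = 41.1502

41.1502


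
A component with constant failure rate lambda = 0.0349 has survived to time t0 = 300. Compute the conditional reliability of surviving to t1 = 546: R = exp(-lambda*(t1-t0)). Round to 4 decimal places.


lambda = 0.0349
t0 = 300, t1 = 546
t1 - t0 = 246
lambda * (t1-t0) = 0.0349 * 246 = 8.5854
R = exp(-8.5854)
R = 0.0002

0.0002


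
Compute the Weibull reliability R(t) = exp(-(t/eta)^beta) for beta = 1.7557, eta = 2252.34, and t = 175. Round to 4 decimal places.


beta = 1.7557, eta = 2252.34, t = 175
t/eta = 175 / 2252.34 = 0.0777
(t/eta)^beta = 0.0777^1.7557 = 0.0113
R(t) = exp(-0.0113)
R(t) = 0.9888

0.9888


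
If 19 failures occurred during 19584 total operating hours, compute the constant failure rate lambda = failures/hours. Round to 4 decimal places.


failures = 19
total_hours = 19584
lambda = 19 / 19584
lambda = 0.001

0.001


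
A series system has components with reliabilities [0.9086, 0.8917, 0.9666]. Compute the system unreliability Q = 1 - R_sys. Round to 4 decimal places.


Components: [0.9086, 0.8917, 0.9666]
After component 1: product = 0.9086
After component 2: product = 0.8102
After component 3: product = 0.7831
R_sys = 0.7831
Q = 1 - 0.7831 = 0.2169

0.2169


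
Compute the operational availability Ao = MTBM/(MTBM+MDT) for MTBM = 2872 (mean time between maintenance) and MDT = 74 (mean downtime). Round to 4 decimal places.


MTBM = 2872
MDT = 74
MTBM + MDT = 2946
Ao = 2872 / 2946
Ao = 0.9749

0.9749


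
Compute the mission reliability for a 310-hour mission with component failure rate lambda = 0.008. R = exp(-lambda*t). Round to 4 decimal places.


lambda = 0.008
mission_time = 310
lambda * t = 0.008 * 310 = 2.48
R = exp(-2.48)
R = 0.0837

0.0837


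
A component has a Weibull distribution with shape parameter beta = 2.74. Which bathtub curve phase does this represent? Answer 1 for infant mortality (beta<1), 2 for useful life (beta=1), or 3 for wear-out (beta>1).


beta = 2.74
Compare beta to 1:
beta < 1 => infant mortality (phase 1)
beta = 1 => useful life (phase 2)
beta > 1 => wear-out (phase 3)
Since beta = 2.74, this is wear-out (increasing failure rate)
Phase = 3

3


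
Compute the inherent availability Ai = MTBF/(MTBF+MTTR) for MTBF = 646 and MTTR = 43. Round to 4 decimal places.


MTBF = 646
MTTR = 43
MTBF + MTTR = 689
Ai = 646 / 689
Ai = 0.9376

0.9376


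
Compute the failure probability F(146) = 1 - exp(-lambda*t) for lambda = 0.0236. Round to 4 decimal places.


lambda = 0.0236, t = 146
lambda * t = 3.4456
exp(-3.4456) = 0.0319
F(t) = 1 - 0.0319
F(t) = 0.9681

0.9681


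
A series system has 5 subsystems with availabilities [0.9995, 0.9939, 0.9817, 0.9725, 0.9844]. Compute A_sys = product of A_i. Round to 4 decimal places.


Subsystems: [0.9995, 0.9939, 0.9817, 0.9725, 0.9844]
After subsystem 1 (A=0.9995): product = 0.9995
After subsystem 2 (A=0.9939): product = 0.9934
After subsystem 3 (A=0.9817): product = 0.9752
After subsystem 4 (A=0.9725): product = 0.9484
After subsystem 5 (A=0.9844): product = 0.9336
A_sys = 0.9336

0.9336


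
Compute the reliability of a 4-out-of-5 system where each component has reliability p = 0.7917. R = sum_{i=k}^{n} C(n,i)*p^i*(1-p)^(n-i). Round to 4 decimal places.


k = 4, n = 5, p = 0.7917
i=4: C(5,4)=5 * 0.7917^4 * 0.2083^1 = 0.4092
i=5: C(5,5)=1 * 0.7917^5 * 0.2083^0 = 0.311
R = sum of terms = 0.7202

0.7202


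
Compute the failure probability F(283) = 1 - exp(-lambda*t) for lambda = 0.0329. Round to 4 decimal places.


lambda = 0.0329, t = 283
lambda * t = 9.3107
exp(-9.3107) = 0.0001
F(t) = 1 - 0.0001
F(t) = 0.9999

0.9999


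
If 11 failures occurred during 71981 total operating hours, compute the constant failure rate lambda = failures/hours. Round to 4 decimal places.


failures = 11
total_hours = 71981
lambda = 11 / 71981
lambda = 0.0002

0.0002


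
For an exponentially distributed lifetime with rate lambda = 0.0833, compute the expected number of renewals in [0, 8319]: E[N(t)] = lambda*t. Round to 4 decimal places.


lambda = 0.0833
t = 8319
E[N(t)] = lambda * t
E[N(t)] = 0.0833 * 8319
E[N(t)] = 692.9727

692.9727


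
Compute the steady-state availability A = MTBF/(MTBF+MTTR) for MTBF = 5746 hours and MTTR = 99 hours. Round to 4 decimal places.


MTBF = 5746
MTTR = 99
MTBF + MTTR = 5845
A = 5746 / 5845
A = 0.9831

0.9831


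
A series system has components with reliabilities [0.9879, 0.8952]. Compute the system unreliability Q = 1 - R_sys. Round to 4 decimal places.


Components: [0.9879, 0.8952]
After component 1: product = 0.9879
After component 2: product = 0.8844
R_sys = 0.8844
Q = 1 - 0.8844 = 0.1156

0.1156


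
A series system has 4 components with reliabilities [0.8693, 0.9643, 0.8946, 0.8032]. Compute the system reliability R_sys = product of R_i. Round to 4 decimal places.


Components: [0.8693, 0.9643, 0.8946, 0.8032]
After component 1 (R=0.8693): product = 0.8693
After component 2 (R=0.9643): product = 0.8383
After component 3 (R=0.8946): product = 0.7499
After component 4 (R=0.8032): product = 0.6023
R_sys = 0.6023

0.6023


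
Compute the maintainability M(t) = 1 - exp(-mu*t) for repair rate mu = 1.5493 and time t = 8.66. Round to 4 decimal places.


mu = 1.5493, t = 8.66
mu * t = 1.5493 * 8.66 = 13.4169
exp(-13.4169) = 0.0
M(t) = 1 - 0.0
M(t) = 1.0

1.0


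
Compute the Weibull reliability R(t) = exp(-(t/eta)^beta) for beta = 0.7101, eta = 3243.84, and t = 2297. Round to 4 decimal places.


beta = 0.7101, eta = 3243.84, t = 2297
t/eta = 2297 / 3243.84 = 0.7081
(t/eta)^beta = 0.7081^0.7101 = 0.7826
R(t) = exp(-0.7826)
R(t) = 0.4572

0.4572


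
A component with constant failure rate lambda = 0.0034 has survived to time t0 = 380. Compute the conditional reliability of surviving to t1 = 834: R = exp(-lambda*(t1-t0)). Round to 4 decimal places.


lambda = 0.0034
t0 = 380, t1 = 834
t1 - t0 = 454
lambda * (t1-t0) = 0.0034 * 454 = 1.5436
R = exp(-1.5436)
R = 0.2136

0.2136


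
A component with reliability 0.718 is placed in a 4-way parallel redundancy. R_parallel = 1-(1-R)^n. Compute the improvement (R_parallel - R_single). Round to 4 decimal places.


R_single = 0.718, n = 4
1 - R_single = 0.282
(1 - R_single)^n = 0.282^4 = 0.0063
R_parallel = 1 - 0.0063 = 0.9937
Improvement = 0.9937 - 0.718
Improvement = 0.2757

0.2757


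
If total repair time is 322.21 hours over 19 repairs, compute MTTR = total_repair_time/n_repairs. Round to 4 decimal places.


total_repair_time = 322.21
n_repairs = 19
MTTR = 322.21 / 19
MTTR = 16.9584

16.9584


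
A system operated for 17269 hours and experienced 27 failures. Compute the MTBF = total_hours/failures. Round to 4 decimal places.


total_hours = 17269
failures = 27
MTBF = 17269 / 27
MTBF = 639.5926

639.5926


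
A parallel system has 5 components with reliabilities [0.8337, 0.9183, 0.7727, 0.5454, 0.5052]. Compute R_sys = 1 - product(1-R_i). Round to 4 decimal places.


Components: [0.8337, 0.9183, 0.7727, 0.5454, 0.5052]
(1 - 0.8337) = 0.1663, running product = 0.1663
(1 - 0.9183) = 0.0817, running product = 0.0136
(1 - 0.7727) = 0.2273, running product = 0.0031
(1 - 0.5454) = 0.4546, running product = 0.0014
(1 - 0.5052) = 0.4948, running product = 0.0007
Product of (1-R_i) = 0.0007
R_sys = 1 - 0.0007 = 0.9993

0.9993


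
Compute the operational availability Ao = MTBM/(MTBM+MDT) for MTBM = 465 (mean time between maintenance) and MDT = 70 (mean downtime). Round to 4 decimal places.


MTBM = 465
MDT = 70
MTBM + MDT = 535
Ao = 465 / 535
Ao = 0.8692

0.8692


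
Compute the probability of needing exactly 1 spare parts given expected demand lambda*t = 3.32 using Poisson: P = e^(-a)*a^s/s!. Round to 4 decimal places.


a = 3.32, s = 1
e^(-a) = e^(-3.32) = 0.0362
a^s = 3.32^1 = 3.32
s! = 1
P = 0.0362 * 3.32 / 1
P = 0.12

0.12


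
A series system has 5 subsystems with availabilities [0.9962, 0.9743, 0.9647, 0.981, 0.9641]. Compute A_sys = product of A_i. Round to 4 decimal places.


Subsystems: [0.9962, 0.9743, 0.9647, 0.981, 0.9641]
After subsystem 1 (A=0.9962): product = 0.9962
After subsystem 2 (A=0.9743): product = 0.9706
After subsystem 3 (A=0.9647): product = 0.9363
After subsystem 4 (A=0.981): product = 0.9185
After subsystem 5 (A=0.9641): product = 0.8856
A_sys = 0.8856

0.8856


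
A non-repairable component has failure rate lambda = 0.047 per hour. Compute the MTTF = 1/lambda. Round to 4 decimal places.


lambda = 0.047
MTTF = 1 / 0.047
MTTF = 21.2766

21.2766


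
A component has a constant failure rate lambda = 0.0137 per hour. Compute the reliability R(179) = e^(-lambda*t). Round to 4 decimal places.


lambda = 0.0137
t = 179
lambda * t = 2.4523
R(t) = e^(-2.4523)
R(t) = 0.0861

0.0861


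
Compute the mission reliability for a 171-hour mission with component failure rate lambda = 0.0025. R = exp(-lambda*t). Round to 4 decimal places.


lambda = 0.0025
mission_time = 171
lambda * t = 0.0025 * 171 = 0.4275
R = exp(-0.4275)
R = 0.6521

0.6521


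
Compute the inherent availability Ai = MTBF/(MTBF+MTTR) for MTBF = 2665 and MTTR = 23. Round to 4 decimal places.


MTBF = 2665
MTTR = 23
MTBF + MTTR = 2688
Ai = 2665 / 2688
Ai = 0.9914

0.9914


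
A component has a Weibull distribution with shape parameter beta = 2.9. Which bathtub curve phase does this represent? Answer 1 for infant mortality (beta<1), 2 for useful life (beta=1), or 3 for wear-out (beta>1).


beta = 2.9
Compare beta to 1:
beta < 1 => infant mortality (phase 1)
beta = 1 => useful life (phase 2)
beta > 1 => wear-out (phase 3)
Since beta = 2.9, this is wear-out (increasing failure rate)
Phase = 3

3


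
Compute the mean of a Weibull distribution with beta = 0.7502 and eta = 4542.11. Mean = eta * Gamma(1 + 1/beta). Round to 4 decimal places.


beta = 0.7502, eta = 4542.11
1/beta = 1.333
1 + 1/beta = 2.333
Gamma(2.333) = 1.1904
Mean = 4542.11 * 1.1904
Mean = 5406.8273

5406.8273


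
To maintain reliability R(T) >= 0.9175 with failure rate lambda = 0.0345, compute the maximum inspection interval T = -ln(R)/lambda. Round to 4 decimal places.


R_target = 0.9175
lambda = 0.0345
-ln(0.9175) = 0.0861
T = 0.0861 / 0.0345
T = 2.4957

2.4957


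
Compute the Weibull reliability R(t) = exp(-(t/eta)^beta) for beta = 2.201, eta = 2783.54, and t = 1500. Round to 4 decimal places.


beta = 2.201, eta = 2783.54, t = 1500
t/eta = 1500 / 2783.54 = 0.5389
(t/eta)^beta = 0.5389^2.201 = 0.2565
R(t) = exp(-0.2565)
R(t) = 0.7738

0.7738


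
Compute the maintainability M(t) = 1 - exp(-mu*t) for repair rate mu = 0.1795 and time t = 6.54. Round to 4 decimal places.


mu = 0.1795, t = 6.54
mu * t = 0.1795 * 6.54 = 1.1739
exp(-1.1739) = 0.3091
M(t) = 1 - 0.3091
M(t) = 0.6909

0.6909


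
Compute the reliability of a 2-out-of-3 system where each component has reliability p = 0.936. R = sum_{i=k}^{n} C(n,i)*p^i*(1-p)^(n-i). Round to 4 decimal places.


k = 2, n = 3, p = 0.936
i=2: C(3,2)=3 * 0.936^2 * 0.064^1 = 0.1682
i=3: C(3,3)=1 * 0.936^3 * 0.064^0 = 0.82
R = sum of terms = 0.9882

0.9882


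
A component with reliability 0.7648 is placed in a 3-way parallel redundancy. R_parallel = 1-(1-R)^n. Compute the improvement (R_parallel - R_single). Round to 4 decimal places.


R_single = 0.7648, n = 3
1 - R_single = 0.2352
(1 - R_single)^n = 0.2352^3 = 0.013
R_parallel = 1 - 0.013 = 0.987
Improvement = 0.987 - 0.7648
Improvement = 0.2222

0.2222


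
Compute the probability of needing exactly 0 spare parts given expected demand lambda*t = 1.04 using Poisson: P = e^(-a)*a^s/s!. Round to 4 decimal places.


a = 1.04, s = 0
e^(-a) = e^(-1.04) = 0.3535
a^s = 1.04^0 = 1.0
s! = 1
P = 0.3535 * 1.0 / 1
P = 0.3535

0.3535


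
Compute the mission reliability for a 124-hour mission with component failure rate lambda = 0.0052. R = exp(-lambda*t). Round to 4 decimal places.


lambda = 0.0052
mission_time = 124
lambda * t = 0.0052 * 124 = 0.6448
R = exp(-0.6448)
R = 0.5248

0.5248


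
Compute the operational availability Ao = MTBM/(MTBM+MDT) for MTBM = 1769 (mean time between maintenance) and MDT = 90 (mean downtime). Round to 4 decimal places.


MTBM = 1769
MDT = 90
MTBM + MDT = 1859
Ao = 1769 / 1859
Ao = 0.9516

0.9516


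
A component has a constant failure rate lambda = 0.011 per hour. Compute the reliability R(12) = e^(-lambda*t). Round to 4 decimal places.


lambda = 0.011
t = 12
lambda * t = 0.132
R(t) = e^(-0.132)
R(t) = 0.8763

0.8763


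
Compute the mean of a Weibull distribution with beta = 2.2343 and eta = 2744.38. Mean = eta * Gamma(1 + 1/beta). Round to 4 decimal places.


beta = 2.2343, eta = 2744.38
1/beta = 0.4476
1 + 1/beta = 1.4476
Gamma(1.4476) = 0.8857
Mean = 2744.38 * 0.8857
Mean = 2430.6653

2430.6653


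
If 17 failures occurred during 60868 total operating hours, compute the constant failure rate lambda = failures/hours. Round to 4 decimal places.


failures = 17
total_hours = 60868
lambda = 17 / 60868
lambda = 0.0003

0.0003


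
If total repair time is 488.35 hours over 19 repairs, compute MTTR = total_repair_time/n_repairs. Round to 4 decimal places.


total_repair_time = 488.35
n_repairs = 19
MTTR = 488.35 / 19
MTTR = 25.7026

25.7026


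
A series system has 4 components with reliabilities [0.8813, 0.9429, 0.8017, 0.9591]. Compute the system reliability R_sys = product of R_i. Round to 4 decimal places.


Components: [0.8813, 0.9429, 0.8017, 0.9591]
After component 1 (R=0.8813): product = 0.8813
After component 2 (R=0.9429): product = 0.831
After component 3 (R=0.8017): product = 0.6662
After component 4 (R=0.9591): product = 0.6389
R_sys = 0.6389

0.6389


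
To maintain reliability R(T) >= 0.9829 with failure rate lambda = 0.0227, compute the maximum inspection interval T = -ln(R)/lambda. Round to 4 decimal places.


R_target = 0.9829
lambda = 0.0227
-ln(0.9829) = 0.0172
T = 0.0172 / 0.0227
T = 0.7598

0.7598


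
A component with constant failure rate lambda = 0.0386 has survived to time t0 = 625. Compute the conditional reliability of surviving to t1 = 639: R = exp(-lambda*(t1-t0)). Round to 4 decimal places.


lambda = 0.0386
t0 = 625, t1 = 639
t1 - t0 = 14
lambda * (t1-t0) = 0.0386 * 14 = 0.5404
R = exp(-0.5404)
R = 0.5825

0.5825


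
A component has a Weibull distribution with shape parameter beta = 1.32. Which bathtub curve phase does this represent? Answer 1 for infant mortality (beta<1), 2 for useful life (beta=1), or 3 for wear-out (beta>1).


beta = 1.32
Compare beta to 1:
beta < 1 => infant mortality (phase 1)
beta = 1 => useful life (phase 2)
beta > 1 => wear-out (phase 3)
Since beta = 1.32, this is wear-out (increasing failure rate)
Phase = 3

3


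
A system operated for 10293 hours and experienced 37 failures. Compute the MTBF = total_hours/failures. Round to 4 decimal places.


total_hours = 10293
failures = 37
MTBF = 10293 / 37
MTBF = 278.1892

278.1892


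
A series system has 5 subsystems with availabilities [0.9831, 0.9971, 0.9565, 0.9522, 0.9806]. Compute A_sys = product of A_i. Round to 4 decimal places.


Subsystems: [0.9831, 0.9971, 0.9565, 0.9522, 0.9806]
After subsystem 1 (A=0.9831): product = 0.9831
After subsystem 2 (A=0.9971): product = 0.9802
After subsystem 3 (A=0.9565): product = 0.9376
After subsystem 4 (A=0.9522): product = 0.8928
After subsystem 5 (A=0.9806): product = 0.8755
A_sys = 0.8755

0.8755


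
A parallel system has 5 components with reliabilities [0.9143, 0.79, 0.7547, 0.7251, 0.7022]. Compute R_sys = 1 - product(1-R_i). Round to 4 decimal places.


Components: [0.9143, 0.79, 0.7547, 0.7251, 0.7022]
(1 - 0.9143) = 0.0857, running product = 0.0857
(1 - 0.79) = 0.21, running product = 0.018
(1 - 0.7547) = 0.2453, running product = 0.0044
(1 - 0.7251) = 0.2749, running product = 0.0012
(1 - 0.7022) = 0.2978, running product = 0.0004
Product of (1-R_i) = 0.0004
R_sys = 1 - 0.0004 = 0.9996

0.9996


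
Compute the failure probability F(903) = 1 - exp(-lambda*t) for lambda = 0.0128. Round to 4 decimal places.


lambda = 0.0128, t = 903
lambda * t = 11.5584
exp(-11.5584) = 0.0
F(t) = 1 - 0.0
F(t) = 1.0

1.0


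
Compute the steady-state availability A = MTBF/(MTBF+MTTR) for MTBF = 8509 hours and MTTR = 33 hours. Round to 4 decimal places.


MTBF = 8509
MTTR = 33
MTBF + MTTR = 8542
A = 8509 / 8542
A = 0.9961

0.9961


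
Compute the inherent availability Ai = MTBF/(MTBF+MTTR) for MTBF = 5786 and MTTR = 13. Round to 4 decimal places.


MTBF = 5786
MTTR = 13
MTBF + MTTR = 5799
Ai = 5786 / 5799
Ai = 0.9978

0.9978


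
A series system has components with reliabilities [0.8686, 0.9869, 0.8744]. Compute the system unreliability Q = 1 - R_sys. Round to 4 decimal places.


Components: [0.8686, 0.9869, 0.8744]
After component 1: product = 0.8686
After component 2: product = 0.8572
After component 3: product = 0.7496
R_sys = 0.7496
Q = 1 - 0.7496 = 0.2504

0.2504


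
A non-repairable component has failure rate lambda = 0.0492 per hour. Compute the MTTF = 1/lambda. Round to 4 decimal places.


lambda = 0.0492
MTTF = 1 / 0.0492
MTTF = 20.3252

20.3252


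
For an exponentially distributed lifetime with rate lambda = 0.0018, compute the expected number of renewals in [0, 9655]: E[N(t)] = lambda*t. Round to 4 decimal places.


lambda = 0.0018
t = 9655
E[N(t)] = lambda * t
E[N(t)] = 0.0018 * 9655
E[N(t)] = 17.379

17.379


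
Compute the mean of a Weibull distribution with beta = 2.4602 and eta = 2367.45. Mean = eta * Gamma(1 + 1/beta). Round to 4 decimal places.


beta = 2.4602, eta = 2367.45
1/beta = 0.4065
1 + 1/beta = 1.4065
Gamma(1.4065) = 0.8869
Mean = 2367.45 * 0.8869
Mean = 2099.7635

2099.7635


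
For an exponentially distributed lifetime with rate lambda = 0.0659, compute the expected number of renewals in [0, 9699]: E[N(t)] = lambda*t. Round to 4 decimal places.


lambda = 0.0659
t = 9699
E[N(t)] = lambda * t
E[N(t)] = 0.0659 * 9699
E[N(t)] = 639.1641

639.1641


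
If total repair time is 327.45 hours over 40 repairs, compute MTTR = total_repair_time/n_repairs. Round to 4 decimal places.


total_repair_time = 327.45
n_repairs = 40
MTTR = 327.45 / 40
MTTR = 8.1862

8.1862


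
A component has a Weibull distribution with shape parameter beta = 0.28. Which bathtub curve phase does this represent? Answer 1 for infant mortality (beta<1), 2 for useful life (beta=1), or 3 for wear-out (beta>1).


beta = 0.28
Compare beta to 1:
beta < 1 => infant mortality (phase 1)
beta = 1 => useful life (phase 2)
beta > 1 => wear-out (phase 3)
Since beta = 0.28, this is infant mortality (decreasing failure rate)
Phase = 1

1


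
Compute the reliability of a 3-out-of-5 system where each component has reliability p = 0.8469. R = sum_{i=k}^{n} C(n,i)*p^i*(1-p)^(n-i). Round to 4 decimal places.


k = 3, n = 5, p = 0.8469
i=3: C(5,3)=10 * 0.8469^3 * 0.1531^2 = 0.1424
i=4: C(5,4)=5 * 0.8469^4 * 0.1531^1 = 0.3938
i=5: C(5,5)=1 * 0.8469^5 * 0.1531^0 = 0.4357
R = sum of terms = 0.9719

0.9719


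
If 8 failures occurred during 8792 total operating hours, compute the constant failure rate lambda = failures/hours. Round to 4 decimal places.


failures = 8
total_hours = 8792
lambda = 8 / 8792
lambda = 0.0009

0.0009


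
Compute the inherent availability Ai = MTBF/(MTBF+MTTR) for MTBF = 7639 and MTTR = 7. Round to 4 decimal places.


MTBF = 7639
MTTR = 7
MTBF + MTTR = 7646
Ai = 7639 / 7646
Ai = 0.9991

0.9991


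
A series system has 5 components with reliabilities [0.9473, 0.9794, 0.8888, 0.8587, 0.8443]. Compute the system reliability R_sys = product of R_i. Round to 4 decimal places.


Components: [0.9473, 0.9794, 0.8888, 0.8587, 0.8443]
After component 1 (R=0.9473): product = 0.9473
After component 2 (R=0.9794): product = 0.9278
After component 3 (R=0.8888): product = 0.8246
After component 4 (R=0.8587): product = 0.7081
After component 5 (R=0.8443): product = 0.5978
R_sys = 0.5978

0.5978


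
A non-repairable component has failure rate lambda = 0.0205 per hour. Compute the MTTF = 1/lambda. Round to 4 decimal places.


lambda = 0.0205
MTTF = 1 / 0.0205
MTTF = 48.7805

48.7805


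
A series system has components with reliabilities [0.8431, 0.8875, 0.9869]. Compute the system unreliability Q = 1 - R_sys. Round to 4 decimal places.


Components: [0.8431, 0.8875, 0.9869]
After component 1: product = 0.8431
After component 2: product = 0.7483
After component 3: product = 0.7384
R_sys = 0.7384
Q = 1 - 0.7384 = 0.2616

0.2616


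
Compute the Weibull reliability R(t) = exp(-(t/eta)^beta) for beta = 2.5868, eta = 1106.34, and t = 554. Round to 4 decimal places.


beta = 2.5868, eta = 1106.34, t = 554
t/eta = 554 / 1106.34 = 0.5008
(t/eta)^beta = 0.5008^2.5868 = 0.1671
R(t) = exp(-0.1671)
R(t) = 0.8461

0.8461


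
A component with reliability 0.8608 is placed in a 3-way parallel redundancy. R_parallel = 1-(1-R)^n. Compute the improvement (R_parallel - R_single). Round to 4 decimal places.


R_single = 0.8608, n = 3
1 - R_single = 0.1392
(1 - R_single)^n = 0.1392^3 = 0.0027
R_parallel = 1 - 0.0027 = 0.9973
Improvement = 0.9973 - 0.8608
Improvement = 0.1365

0.1365


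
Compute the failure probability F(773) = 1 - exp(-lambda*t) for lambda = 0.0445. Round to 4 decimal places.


lambda = 0.0445, t = 773
lambda * t = 34.3985
exp(-34.3985) = 0.0
F(t) = 1 - 0.0
F(t) = 1.0

1.0


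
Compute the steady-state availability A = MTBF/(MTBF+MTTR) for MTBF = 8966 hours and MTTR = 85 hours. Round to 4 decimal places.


MTBF = 8966
MTTR = 85
MTBF + MTTR = 9051
A = 8966 / 9051
A = 0.9906

0.9906


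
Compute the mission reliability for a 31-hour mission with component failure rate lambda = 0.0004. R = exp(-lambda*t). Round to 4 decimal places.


lambda = 0.0004
mission_time = 31
lambda * t = 0.0004 * 31 = 0.0124
R = exp(-0.0124)
R = 0.9877

0.9877


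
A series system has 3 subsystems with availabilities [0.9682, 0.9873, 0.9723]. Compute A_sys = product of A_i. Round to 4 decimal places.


Subsystems: [0.9682, 0.9873, 0.9723]
After subsystem 1 (A=0.9682): product = 0.9682
After subsystem 2 (A=0.9873): product = 0.9559
After subsystem 3 (A=0.9723): product = 0.9294
A_sys = 0.9294

0.9294


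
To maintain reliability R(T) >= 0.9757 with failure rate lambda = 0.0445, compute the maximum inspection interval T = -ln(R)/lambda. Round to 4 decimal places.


R_target = 0.9757
lambda = 0.0445
-ln(0.9757) = 0.0246
T = 0.0246 / 0.0445
T = 0.5528

0.5528


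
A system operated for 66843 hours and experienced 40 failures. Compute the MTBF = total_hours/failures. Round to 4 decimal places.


total_hours = 66843
failures = 40
MTBF = 66843 / 40
MTBF = 1671.075

1671.075


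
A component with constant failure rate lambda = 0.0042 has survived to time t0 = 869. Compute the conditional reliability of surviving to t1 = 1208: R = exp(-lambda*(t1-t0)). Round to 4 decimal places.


lambda = 0.0042
t0 = 869, t1 = 1208
t1 - t0 = 339
lambda * (t1-t0) = 0.0042 * 339 = 1.4238
R = exp(-1.4238)
R = 0.2408

0.2408


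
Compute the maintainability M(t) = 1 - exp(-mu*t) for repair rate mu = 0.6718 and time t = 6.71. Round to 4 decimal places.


mu = 0.6718, t = 6.71
mu * t = 0.6718 * 6.71 = 4.5078
exp(-4.5078) = 0.011
M(t) = 1 - 0.011
M(t) = 0.989

0.989


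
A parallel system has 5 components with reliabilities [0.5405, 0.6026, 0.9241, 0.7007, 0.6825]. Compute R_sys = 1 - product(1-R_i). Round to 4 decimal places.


Components: [0.5405, 0.6026, 0.9241, 0.7007, 0.6825]
(1 - 0.5405) = 0.4595, running product = 0.4595
(1 - 0.6026) = 0.3974, running product = 0.1826
(1 - 0.9241) = 0.0759, running product = 0.0139
(1 - 0.7007) = 0.2993, running product = 0.0041
(1 - 0.6825) = 0.3175, running product = 0.0013
Product of (1-R_i) = 0.0013
R_sys = 1 - 0.0013 = 0.9987

0.9987


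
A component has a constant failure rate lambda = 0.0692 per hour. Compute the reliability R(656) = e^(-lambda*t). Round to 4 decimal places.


lambda = 0.0692
t = 656
lambda * t = 45.3952
R(t) = e^(-45.3952)
R(t) = 0.0

0.0


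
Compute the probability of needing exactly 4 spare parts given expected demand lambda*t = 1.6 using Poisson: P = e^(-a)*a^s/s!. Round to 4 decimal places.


a = 1.6, s = 4
e^(-a) = e^(-1.6) = 0.2019
a^s = 1.6^4 = 6.5536
s! = 24
P = 0.2019 * 6.5536 / 24
P = 0.0551

0.0551


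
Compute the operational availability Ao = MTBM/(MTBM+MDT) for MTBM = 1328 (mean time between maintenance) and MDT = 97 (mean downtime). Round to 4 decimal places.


MTBM = 1328
MDT = 97
MTBM + MDT = 1425
Ao = 1328 / 1425
Ao = 0.9319

0.9319


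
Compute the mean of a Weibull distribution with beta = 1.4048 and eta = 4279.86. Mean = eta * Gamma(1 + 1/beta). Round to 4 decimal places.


beta = 1.4048, eta = 4279.86
1/beta = 0.7118
1 + 1/beta = 1.7118
Gamma(1.7118) = 0.9109
Mean = 4279.86 * 0.9109
Mean = 3898.6812

3898.6812


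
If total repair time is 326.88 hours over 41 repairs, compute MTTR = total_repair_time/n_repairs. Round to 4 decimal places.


total_repair_time = 326.88
n_repairs = 41
MTTR = 326.88 / 41
MTTR = 7.9727

7.9727


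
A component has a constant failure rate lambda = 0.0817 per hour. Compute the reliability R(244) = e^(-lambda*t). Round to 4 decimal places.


lambda = 0.0817
t = 244
lambda * t = 19.9348
R(t) = e^(-19.9348)
R(t) = 0.0

0.0


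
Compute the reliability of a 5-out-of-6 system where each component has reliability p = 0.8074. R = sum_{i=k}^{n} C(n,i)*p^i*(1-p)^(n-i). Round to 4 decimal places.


k = 5, n = 6, p = 0.8074
i=5: C(6,5)=6 * 0.8074^5 * 0.1926^1 = 0.3965
i=6: C(6,6)=1 * 0.8074^6 * 0.1926^0 = 0.277
R = sum of terms = 0.6735

0.6735


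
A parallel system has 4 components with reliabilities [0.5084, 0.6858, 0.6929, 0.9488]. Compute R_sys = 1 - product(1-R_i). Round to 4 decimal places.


Components: [0.5084, 0.6858, 0.6929, 0.9488]
(1 - 0.5084) = 0.4916, running product = 0.4916
(1 - 0.6858) = 0.3142, running product = 0.1545
(1 - 0.6929) = 0.3071, running product = 0.0474
(1 - 0.9488) = 0.0512, running product = 0.0024
Product of (1-R_i) = 0.0024
R_sys = 1 - 0.0024 = 0.9976

0.9976


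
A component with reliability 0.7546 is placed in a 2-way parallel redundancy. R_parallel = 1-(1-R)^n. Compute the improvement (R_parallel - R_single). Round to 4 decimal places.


R_single = 0.7546, n = 2
1 - R_single = 0.2454
(1 - R_single)^n = 0.2454^2 = 0.0602
R_parallel = 1 - 0.0602 = 0.9398
Improvement = 0.9398 - 0.7546
Improvement = 0.1852

0.1852


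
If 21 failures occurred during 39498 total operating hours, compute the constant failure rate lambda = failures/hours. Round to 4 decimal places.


failures = 21
total_hours = 39498
lambda = 21 / 39498
lambda = 0.0005

0.0005


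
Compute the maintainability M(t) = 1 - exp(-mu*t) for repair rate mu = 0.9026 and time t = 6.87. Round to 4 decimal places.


mu = 0.9026, t = 6.87
mu * t = 0.9026 * 6.87 = 6.2009
exp(-6.2009) = 0.002
M(t) = 1 - 0.002
M(t) = 0.998

0.998
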